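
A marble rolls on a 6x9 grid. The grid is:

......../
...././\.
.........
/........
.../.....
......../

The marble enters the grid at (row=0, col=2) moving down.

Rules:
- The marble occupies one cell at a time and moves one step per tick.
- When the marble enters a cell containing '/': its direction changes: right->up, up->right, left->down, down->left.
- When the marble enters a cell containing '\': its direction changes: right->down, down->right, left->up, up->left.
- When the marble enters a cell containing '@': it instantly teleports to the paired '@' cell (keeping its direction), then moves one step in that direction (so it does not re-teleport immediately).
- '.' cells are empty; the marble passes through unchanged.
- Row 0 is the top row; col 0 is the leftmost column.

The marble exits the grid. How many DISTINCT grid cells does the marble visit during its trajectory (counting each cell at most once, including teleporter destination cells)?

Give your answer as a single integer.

Answer: 6

Derivation:
Step 1: enter (0,2), '.' pass, move down to (1,2)
Step 2: enter (1,2), '.' pass, move down to (2,2)
Step 3: enter (2,2), '.' pass, move down to (3,2)
Step 4: enter (3,2), '.' pass, move down to (4,2)
Step 5: enter (4,2), '.' pass, move down to (5,2)
Step 6: enter (5,2), '.' pass, move down to (6,2)
Step 7: at (6,2) — EXIT via bottom edge, pos 2
Distinct cells visited: 6 (path length 6)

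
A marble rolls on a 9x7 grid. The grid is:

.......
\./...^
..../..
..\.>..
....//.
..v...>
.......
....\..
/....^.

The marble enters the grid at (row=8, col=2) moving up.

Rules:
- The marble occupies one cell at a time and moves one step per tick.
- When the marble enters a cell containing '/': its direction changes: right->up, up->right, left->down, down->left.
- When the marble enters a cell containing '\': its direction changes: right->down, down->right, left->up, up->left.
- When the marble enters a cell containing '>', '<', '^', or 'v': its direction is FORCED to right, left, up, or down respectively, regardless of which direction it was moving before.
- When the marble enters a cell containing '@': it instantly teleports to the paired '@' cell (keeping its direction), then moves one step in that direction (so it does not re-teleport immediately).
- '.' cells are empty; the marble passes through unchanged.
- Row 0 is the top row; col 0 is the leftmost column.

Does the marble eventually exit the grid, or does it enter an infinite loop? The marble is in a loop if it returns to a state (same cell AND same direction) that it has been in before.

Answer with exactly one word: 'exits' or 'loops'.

Step 1: enter (8,2), '.' pass, move up to (7,2)
Step 2: enter (7,2), '.' pass, move up to (6,2)
Step 3: enter (6,2), '.' pass, move up to (5,2)
Step 4: enter (5,2), 'v' forces up->down, move down to (6,2)
Step 5: enter (6,2), '.' pass, move down to (7,2)
Step 6: enter (7,2), '.' pass, move down to (8,2)
Step 7: enter (8,2), '.' pass, move down to (9,2)
Step 8: at (9,2) — EXIT via bottom edge, pos 2

Answer: exits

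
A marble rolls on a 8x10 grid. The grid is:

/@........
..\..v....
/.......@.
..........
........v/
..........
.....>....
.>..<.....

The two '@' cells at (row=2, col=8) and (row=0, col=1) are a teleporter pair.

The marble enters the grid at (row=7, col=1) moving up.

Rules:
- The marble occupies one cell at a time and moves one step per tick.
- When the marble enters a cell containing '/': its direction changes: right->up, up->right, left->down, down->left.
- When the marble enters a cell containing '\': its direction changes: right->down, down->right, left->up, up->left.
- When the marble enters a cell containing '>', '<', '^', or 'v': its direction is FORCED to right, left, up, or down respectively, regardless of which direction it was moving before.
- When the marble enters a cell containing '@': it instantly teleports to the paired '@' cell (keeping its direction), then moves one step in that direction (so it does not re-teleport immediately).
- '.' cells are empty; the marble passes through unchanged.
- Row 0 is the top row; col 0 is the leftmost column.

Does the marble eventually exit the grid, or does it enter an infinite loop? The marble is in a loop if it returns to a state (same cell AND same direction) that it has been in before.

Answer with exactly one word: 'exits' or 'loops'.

Step 1: enter (7,1), '>' forces up->right, move right to (7,2)
Step 2: enter (7,2), '.' pass, move right to (7,3)
Step 3: enter (7,3), '.' pass, move right to (7,4)
Step 4: enter (7,4), '<' forces right->left, move left to (7,3)
Step 5: enter (7,3), '.' pass, move left to (7,2)
Step 6: enter (7,2), '.' pass, move left to (7,1)
Step 7: enter (7,1), '>' forces left->right, move right to (7,2)
Step 8: at (7,2) dir=right — LOOP DETECTED (seen before)

Answer: loops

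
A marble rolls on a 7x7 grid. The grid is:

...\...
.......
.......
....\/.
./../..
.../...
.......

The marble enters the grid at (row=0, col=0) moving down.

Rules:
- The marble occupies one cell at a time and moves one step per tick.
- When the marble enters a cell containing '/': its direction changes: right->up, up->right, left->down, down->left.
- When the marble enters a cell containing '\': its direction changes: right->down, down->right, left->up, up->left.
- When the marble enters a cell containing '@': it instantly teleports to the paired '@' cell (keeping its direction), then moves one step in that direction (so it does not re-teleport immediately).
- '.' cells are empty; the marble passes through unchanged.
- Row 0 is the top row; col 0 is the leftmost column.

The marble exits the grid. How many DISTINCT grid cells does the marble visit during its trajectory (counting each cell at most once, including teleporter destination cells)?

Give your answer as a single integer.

Answer: 7

Derivation:
Step 1: enter (0,0), '.' pass, move down to (1,0)
Step 2: enter (1,0), '.' pass, move down to (2,0)
Step 3: enter (2,0), '.' pass, move down to (3,0)
Step 4: enter (3,0), '.' pass, move down to (4,0)
Step 5: enter (4,0), '.' pass, move down to (5,0)
Step 6: enter (5,0), '.' pass, move down to (6,0)
Step 7: enter (6,0), '.' pass, move down to (7,0)
Step 8: at (7,0) — EXIT via bottom edge, pos 0
Distinct cells visited: 7 (path length 7)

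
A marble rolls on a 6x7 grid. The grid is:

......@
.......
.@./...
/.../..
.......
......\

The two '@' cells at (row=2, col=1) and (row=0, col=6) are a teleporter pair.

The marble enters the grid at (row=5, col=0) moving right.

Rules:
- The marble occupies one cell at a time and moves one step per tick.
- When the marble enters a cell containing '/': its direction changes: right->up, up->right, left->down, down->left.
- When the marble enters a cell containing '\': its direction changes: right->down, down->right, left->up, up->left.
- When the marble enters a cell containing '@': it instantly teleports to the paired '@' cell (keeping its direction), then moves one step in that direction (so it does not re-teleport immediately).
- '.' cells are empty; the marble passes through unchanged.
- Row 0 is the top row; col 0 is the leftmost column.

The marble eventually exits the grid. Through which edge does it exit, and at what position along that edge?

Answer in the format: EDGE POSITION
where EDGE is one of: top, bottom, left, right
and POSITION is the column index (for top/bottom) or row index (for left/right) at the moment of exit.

Answer: bottom 6

Derivation:
Step 1: enter (5,0), '.' pass, move right to (5,1)
Step 2: enter (5,1), '.' pass, move right to (5,2)
Step 3: enter (5,2), '.' pass, move right to (5,3)
Step 4: enter (5,3), '.' pass, move right to (5,4)
Step 5: enter (5,4), '.' pass, move right to (5,5)
Step 6: enter (5,5), '.' pass, move right to (5,6)
Step 7: enter (5,6), '\' deflects right->down, move down to (6,6)
Step 8: at (6,6) — EXIT via bottom edge, pos 6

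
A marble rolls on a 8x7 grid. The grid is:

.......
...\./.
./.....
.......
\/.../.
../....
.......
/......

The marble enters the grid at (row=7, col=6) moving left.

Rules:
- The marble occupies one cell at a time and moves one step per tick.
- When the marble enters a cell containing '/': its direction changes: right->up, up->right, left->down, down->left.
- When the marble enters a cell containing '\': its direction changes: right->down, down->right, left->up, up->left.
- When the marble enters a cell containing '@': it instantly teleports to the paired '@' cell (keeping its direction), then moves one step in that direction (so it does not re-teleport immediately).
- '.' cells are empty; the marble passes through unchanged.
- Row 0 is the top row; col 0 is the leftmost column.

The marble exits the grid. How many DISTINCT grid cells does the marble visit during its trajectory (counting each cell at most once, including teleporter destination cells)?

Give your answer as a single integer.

Answer: 7

Derivation:
Step 1: enter (7,6), '.' pass, move left to (7,5)
Step 2: enter (7,5), '.' pass, move left to (7,4)
Step 3: enter (7,4), '.' pass, move left to (7,3)
Step 4: enter (7,3), '.' pass, move left to (7,2)
Step 5: enter (7,2), '.' pass, move left to (7,1)
Step 6: enter (7,1), '.' pass, move left to (7,0)
Step 7: enter (7,0), '/' deflects left->down, move down to (8,0)
Step 8: at (8,0) — EXIT via bottom edge, pos 0
Distinct cells visited: 7 (path length 7)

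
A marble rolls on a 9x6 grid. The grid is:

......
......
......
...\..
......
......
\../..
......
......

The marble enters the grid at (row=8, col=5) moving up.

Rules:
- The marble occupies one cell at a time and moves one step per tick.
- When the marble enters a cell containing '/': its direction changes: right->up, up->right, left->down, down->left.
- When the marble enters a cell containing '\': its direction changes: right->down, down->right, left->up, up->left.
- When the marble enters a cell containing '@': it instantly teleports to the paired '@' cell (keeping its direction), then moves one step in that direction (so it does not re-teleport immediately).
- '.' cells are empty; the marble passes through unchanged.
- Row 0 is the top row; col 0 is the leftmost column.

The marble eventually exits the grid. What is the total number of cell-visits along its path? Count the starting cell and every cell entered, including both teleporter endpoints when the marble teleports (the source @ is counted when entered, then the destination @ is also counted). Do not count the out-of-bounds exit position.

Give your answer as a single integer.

Step 1: enter (8,5), '.' pass, move up to (7,5)
Step 2: enter (7,5), '.' pass, move up to (6,5)
Step 3: enter (6,5), '.' pass, move up to (5,5)
Step 4: enter (5,5), '.' pass, move up to (4,5)
Step 5: enter (4,5), '.' pass, move up to (3,5)
Step 6: enter (3,5), '.' pass, move up to (2,5)
Step 7: enter (2,5), '.' pass, move up to (1,5)
Step 8: enter (1,5), '.' pass, move up to (0,5)
Step 9: enter (0,5), '.' pass, move up to (-1,5)
Step 10: at (-1,5) — EXIT via top edge, pos 5
Path length (cell visits): 9

Answer: 9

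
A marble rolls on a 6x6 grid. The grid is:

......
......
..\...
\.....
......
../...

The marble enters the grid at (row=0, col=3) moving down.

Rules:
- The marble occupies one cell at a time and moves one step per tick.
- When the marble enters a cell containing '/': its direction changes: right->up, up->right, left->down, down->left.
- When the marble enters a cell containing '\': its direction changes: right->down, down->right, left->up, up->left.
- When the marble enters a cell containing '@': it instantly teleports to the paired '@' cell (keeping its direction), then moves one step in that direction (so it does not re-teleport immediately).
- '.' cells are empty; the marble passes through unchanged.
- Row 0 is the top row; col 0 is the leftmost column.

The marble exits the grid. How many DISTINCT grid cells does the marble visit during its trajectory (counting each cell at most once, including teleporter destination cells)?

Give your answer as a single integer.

Step 1: enter (0,3), '.' pass, move down to (1,3)
Step 2: enter (1,3), '.' pass, move down to (2,3)
Step 3: enter (2,3), '.' pass, move down to (3,3)
Step 4: enter (3,3), '.' pass, move down to (4,3)
Step 5: enter (4,3), '.' pass, move down to (5,3)
Step 6: enter (5,3), '.' pass, move down to (6,3)
Step 7: at (6,3) — EXIT via bottom edge, pos 3
Distinct cells visited: 6 (path length 6)

Answer: 6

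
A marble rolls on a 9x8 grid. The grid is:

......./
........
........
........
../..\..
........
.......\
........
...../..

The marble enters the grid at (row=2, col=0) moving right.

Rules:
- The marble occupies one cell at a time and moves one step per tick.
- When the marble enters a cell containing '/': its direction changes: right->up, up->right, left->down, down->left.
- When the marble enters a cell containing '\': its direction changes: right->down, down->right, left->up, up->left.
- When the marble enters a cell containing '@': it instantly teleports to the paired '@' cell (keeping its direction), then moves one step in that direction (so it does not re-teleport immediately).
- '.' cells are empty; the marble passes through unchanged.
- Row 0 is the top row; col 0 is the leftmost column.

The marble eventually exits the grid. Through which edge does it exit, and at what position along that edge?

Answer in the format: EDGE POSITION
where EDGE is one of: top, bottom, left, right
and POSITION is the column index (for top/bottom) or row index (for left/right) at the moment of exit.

Answer: right 2

Derivation:
Step 1: enter (2,0), '.' pass, move right to (2,1)
Step 2: enter (2,1), '.' pass, move right to (2,2)
Step 3: enter (2,2), '.' pass, move right to (2,3)
Step 4: enter (2,3), '.' pass, move right to (2,4)
Step 5: enter (2,4), '.' pass, move right to (2,5)
Step 6: enter (2,5), '.' pass, move right to (2,6)
Step 7: enter (2,6), '.' pass, move right to (2,7)
Step 8: enter (2,7), '.' pass, move right to (2,8)
Step 9: at (2,8) — EXIT via right edge, pos 2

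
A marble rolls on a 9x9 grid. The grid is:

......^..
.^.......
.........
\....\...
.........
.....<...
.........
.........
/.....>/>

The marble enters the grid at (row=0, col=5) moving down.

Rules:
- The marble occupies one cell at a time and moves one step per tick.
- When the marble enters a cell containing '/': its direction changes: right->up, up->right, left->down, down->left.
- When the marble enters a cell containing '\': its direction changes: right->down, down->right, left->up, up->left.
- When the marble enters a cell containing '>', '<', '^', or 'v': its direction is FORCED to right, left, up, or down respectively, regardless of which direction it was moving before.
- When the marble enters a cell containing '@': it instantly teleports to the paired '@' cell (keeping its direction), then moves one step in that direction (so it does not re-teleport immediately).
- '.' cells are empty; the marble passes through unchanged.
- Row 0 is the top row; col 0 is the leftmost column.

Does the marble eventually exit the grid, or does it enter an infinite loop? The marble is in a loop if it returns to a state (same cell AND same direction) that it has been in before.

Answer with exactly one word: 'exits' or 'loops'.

Answer: exits

Derivation:
Step 1: enter (0,5), '.' pass, move down to (1,5)
Step 2: enter (1,5), '.' pass, move down to (2,5)
Step 3: enter (2,5), '.' pass, move down to (3,5)
Step 4: enter (3,5), '\' deflects down->right, move right to (3,6)
Step 5: enter (3,6), '.' pass, move right to (3,7)
Step 6: enter (3,7), '.' pass, move right to (3,8)
Step 7: enter (3,8), '.' pass, move right to (3,9)
Step 8: at (3,9) — EXIT via right edge, pos 3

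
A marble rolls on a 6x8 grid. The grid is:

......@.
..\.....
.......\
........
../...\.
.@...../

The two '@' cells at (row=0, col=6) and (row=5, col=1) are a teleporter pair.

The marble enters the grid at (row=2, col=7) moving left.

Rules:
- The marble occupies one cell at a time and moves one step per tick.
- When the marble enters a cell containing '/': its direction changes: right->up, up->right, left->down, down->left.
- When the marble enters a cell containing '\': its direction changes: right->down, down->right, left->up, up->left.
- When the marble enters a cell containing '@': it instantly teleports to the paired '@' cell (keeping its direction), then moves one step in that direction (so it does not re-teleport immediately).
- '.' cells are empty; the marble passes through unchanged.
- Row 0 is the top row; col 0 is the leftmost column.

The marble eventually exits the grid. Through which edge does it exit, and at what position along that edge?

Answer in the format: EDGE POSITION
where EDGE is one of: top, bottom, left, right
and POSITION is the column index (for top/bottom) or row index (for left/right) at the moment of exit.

Answer: top 7

Derivation:
Step 1: enter (2,7), '\' deflects left->up, move up to (1,7)
Step 2: enter (1,7), '.' pass, move up to (0,7)
Step 3: enter (0,7), '.' pass, move up to (-1,7)
Step 4: at (-1,7) — EXIT via top edge, pos 7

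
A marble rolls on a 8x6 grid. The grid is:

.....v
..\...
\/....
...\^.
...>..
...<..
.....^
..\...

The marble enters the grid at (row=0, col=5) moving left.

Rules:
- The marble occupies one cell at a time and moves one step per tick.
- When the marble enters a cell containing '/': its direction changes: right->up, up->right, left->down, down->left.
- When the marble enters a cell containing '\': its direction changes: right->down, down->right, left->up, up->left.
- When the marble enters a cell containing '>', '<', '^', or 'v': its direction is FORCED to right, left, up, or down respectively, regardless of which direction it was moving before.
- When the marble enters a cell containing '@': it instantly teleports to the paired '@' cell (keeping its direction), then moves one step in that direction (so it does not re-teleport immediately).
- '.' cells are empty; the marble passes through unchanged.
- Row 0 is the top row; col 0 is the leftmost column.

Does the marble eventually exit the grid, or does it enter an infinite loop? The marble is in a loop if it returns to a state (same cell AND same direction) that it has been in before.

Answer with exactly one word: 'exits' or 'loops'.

Answer: loops

Derivation:
Step 1: enter (0,5), 'v' forces left->down, move down to (1,5)
Step 2: enter (1,5), '.' pass, move down to (2,5)
Step 3: enter (2,5), '.' pass, move down to (3,5)
Step 4: enter (3,5), '.' pass, move down to (4,5)
Step 5: enter (4,5), '.' pass, move down to (5,5)
Step 6: enter (5,5), '.' pass, move down to (6,5)
Step 7: enter (6,5), '^' forces down->up, move up to (5,5)
Step 8: enter (5,5), '.' pass, move up to (4,5)
Step 9: enter (4,5), '.' pass, move up to (3,5)
Step 10: enter (3,5), '.' pass, move up to (2,5)
Step 11: enter (2,5), '.' pass, move up to (1,5)
Step 12: enter (1,5), '.' pass, move up to (0,5)
Step 13: enter (0,5), 'v' forces up->down, move down to (1,5)
Step 14: at (1,5) dir=down — LOOP DETECTED (seen before)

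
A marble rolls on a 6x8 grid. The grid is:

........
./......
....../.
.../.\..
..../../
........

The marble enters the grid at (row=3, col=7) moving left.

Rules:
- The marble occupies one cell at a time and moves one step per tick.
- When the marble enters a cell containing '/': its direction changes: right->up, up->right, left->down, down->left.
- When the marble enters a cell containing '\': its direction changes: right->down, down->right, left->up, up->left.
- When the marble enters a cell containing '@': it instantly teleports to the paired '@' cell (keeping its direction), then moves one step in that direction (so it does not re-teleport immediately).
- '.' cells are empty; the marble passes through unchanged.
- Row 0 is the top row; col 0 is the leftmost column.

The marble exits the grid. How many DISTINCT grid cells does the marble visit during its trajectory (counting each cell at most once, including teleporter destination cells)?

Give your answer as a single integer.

Step 1: enter (3,7), '.' pass, move left to (3,6)
Step 2: enter (3,6), '.' pass, move left to (3,5)
Step 3: enter (3,5), '\' deflects left->up, move up to (2,5)
Step 4: enter (2,5), '.' pass, move up to (1,5)
Step 5: enter (1,5), '.' pass, move up to (0,5)
Step 6: enter (0,5), '.' pass, move up to (-1,5)
Step 7: at (-1,5) — EXIT via top edge, pos 5
Distinct cells visited: 6 (path length 6)

Answer: 6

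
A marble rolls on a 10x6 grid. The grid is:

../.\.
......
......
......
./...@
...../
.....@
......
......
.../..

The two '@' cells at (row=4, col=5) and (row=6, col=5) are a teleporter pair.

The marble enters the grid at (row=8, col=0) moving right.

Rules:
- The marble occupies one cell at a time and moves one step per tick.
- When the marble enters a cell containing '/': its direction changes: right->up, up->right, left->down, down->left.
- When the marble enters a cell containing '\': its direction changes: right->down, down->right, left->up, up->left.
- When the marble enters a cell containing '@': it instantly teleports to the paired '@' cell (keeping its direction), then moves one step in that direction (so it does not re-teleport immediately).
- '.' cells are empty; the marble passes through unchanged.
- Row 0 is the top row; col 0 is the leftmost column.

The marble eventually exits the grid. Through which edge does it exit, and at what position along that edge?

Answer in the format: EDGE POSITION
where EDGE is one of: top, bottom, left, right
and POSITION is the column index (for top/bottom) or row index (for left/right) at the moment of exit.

Answer: right 8

Derivation:
Step 1: enter (8,0), '.' pass, move right to (8,1)
Step 2: enter (8,1), '.' pass, move right to (8,2)
Step 3: enter (8,2), '.' pass, move right to (8,3)
Step 4: enter (8,3), '.' pass, move right to (8,4)
Step 5: enter (8,4), '.' pass, move right to (8,5)
Step 6: enter (8,5), '.' pass, move right to (8,6)
Step 7: at (8,6) — EXIT via right edge, pos 8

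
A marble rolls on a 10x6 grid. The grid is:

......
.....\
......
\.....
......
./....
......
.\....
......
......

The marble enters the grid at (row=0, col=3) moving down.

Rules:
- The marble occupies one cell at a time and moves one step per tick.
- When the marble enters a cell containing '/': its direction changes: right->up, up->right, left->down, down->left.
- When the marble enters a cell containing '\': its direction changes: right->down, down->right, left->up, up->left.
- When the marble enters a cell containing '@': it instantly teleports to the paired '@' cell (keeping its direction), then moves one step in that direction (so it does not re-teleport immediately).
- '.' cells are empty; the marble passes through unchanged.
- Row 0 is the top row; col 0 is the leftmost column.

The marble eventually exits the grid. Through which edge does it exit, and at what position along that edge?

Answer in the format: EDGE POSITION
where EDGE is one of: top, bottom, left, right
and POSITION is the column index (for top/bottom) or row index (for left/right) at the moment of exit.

Step 1: enter (0,3), '.' pass, move down to (1,3)
Step 2: enter (1,3), '.' pass, move down to (2,3)
Step 3: enter (2,3), '.' pass, move down to (3,3)
Step 4: enter (3,3), '.' pass, move down to (4,3)
Step 5: enter (4,3), '.' pass, move down to (5,3)
Step 6: enter (5,3), '.' pass, move down to (6,3)
Step 7: enter (6,3), '.' pass, move down to (7,3)
Step 8: enter (7,3), '.' pass, move down to (8,3)
Step 9: enter (8,3), '.' pass, move down to (9,3)
Step 10: enter (9,3), '.' pass, move down to (10,3)
Step 11: at (10,3) — EXIT via bottom edge, pos 3

Answer: bottom 3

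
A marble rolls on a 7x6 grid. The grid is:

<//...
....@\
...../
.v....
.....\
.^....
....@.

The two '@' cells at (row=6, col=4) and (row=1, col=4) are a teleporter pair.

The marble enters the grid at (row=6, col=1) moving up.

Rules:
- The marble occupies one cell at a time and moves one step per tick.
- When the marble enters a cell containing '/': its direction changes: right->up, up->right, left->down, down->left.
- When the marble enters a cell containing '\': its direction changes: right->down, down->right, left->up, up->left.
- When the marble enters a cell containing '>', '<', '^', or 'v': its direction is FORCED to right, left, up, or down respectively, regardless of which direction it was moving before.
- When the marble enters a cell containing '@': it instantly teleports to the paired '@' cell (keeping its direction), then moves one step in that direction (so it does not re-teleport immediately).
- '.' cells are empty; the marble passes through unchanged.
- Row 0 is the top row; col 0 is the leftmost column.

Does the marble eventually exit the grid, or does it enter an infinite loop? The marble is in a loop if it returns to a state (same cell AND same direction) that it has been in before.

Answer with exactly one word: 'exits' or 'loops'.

Step 1: enter (6,1), '.' pass, move up to (5,1)
Step 2: enter (5,1), '^' forces up->up, move up to (4,1)
Step 3: enter (4,1), '.' pass, move up to (3,1)
Step 4: enter (3,1), 'v' forces up->down, move down to (4,1)
Step 5: enter (4,1), '.' pass, move down to (5,1)
Step 6: enter (5,1), '^' forces down->up, move up to (4,1)
Step 7: at (4,1) dir=up — LOOP DETECTED (seen before)

Answer: loops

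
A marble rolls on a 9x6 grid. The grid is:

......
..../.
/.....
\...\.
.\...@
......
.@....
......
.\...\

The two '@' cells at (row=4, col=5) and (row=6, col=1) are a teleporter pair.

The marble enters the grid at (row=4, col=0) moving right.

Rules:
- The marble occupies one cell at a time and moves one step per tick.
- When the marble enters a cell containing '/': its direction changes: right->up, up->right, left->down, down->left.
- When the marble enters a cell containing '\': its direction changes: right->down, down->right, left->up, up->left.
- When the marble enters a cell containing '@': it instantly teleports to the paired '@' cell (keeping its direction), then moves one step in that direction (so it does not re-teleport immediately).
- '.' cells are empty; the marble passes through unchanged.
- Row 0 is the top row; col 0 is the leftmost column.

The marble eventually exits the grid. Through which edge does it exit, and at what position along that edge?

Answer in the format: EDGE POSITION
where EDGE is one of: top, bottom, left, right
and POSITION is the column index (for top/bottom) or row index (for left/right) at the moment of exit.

Answer: right 8

Derivation:
Step 1: enter (4,0), '.' pass, move right to (4,1)
Step 2: enter (4,1), '\' deflects right->down, move down to (5,1)
Step 3: enter (5,1), '.' pass, move down to (6,1)
Step 4: enter (6,1), '@' teleport (6,1)->(4,5), also enter (4,5), move down to (5,5)
Step 5: enter (5,5), '.' pass, move down to (6,5)
Step 6: enter (6,5), '.' pass, move down to (7,5)
Step 7: enter (7,5), '.' pass, move down to (8,5)
Step 8: enter (8,5), '\' deflects down->right, move right to (8,6)
Step 9: at (8,6) — EXIT via right edge, pos 8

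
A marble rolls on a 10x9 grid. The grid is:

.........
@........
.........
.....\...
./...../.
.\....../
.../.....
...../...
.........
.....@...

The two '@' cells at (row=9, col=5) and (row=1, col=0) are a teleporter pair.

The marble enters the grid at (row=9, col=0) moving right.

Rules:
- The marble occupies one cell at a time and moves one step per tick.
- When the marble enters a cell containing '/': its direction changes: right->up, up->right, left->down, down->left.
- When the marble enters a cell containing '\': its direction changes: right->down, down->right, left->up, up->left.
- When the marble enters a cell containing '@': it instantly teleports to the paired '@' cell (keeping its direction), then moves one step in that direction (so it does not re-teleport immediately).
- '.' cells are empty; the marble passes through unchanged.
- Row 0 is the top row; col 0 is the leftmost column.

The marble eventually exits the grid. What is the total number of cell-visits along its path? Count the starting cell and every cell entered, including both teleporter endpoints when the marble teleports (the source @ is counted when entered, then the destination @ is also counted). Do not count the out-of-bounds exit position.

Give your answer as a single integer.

Step 1: enter (9,0), '.' pass, move right to (9,1)
Step 2: enter (9,1), '.' pass, move right to (9,2)
Step 3: enter (9,2), '.' pass, move right to (9,3)
Step 4: enter (9,3), '.' pass, move right to (9,4)
Step 5: enter (9,4), '.' pass, move right to (9,5)
Step 6: enter (9,5), '@' teleport (9,5)->(1,0), also enter (1,0), move right to (1,1)
Step 7: enter (1,1), '.' pass, move right to (1,2)
Step 8: enter (1,2), '.' pass, move right to (1,3)
Step 9: enter (1,3), '.' pass, move right to (1,4)
Step 10: enter (1,4), '.' pass, move right to (1,5)
Step 11: enter (1,5), '.' pass, move right to (1,6)
Step 12: enter (1,6), '.' pass, move right to (1,7)
Step 13: enter (1,7), '.' pass, move right to (1,8)
Step 14: enter (1,8), '.' pass, move right to (1,9)
Step 15: at (1,9) — EXIT via right edge, pos 1
Path length (cell visits): 15

Answer: 15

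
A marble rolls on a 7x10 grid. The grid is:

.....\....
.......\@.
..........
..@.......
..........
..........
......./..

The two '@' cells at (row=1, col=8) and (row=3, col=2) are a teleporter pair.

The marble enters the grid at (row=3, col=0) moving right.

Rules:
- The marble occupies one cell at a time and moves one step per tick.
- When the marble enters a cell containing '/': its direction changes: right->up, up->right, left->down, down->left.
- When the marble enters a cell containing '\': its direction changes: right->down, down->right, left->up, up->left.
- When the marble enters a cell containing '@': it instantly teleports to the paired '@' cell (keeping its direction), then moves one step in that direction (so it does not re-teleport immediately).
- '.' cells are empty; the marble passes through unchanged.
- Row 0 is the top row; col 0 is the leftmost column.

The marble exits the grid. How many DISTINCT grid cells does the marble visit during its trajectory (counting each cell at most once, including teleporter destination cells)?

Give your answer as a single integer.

Step 1: enter (3,0), '.' pass, move right to (3,1)
Step 2: enter (3,1), '.' pass, move right to (3,2)
Step 3: enter (3,2), '@' teleport (3,2)->(1,8), also enter (1,8), move right to (1,9)
Step 4: enter (1,9), '.' pass, move right to (1,10)
Step 5: at (1,10) — EXIT via right edge, pos 1
Distinct cells visited: 5 (path length 5)

Answer: 5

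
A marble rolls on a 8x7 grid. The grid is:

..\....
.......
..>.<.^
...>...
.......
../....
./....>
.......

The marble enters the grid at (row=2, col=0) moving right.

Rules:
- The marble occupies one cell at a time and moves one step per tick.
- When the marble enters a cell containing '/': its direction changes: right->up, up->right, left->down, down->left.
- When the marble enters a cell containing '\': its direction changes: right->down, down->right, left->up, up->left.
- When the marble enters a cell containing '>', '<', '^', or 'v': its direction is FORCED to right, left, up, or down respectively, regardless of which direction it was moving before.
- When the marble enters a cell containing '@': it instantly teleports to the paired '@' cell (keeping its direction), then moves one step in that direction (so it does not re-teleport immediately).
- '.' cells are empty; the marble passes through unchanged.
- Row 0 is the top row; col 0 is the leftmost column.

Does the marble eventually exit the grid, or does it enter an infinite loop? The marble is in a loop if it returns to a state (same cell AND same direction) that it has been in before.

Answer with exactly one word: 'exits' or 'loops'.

Step 1: enter (2,0), '.' pass, move right to (2,1)
Step 2: enter (2,1), '.' pass, move right to (2,2)
Step 3: enter (2,2), '>' forces right->right, move right to (2,3)
Step 4: enter (2,3), '.' pass, move right to (2,4)
Step 5: enter (2,4), '<' forces right->left, move left to (2,3)
Step 6: enter (2,3), '.' pass, move left to (2,2)
Step 7: enter (2,2), '>' forces left->right, move right to (2,3)
Step 8: at (2,3) dir=right — LOOP DETECTED (seen before)

Answer: loops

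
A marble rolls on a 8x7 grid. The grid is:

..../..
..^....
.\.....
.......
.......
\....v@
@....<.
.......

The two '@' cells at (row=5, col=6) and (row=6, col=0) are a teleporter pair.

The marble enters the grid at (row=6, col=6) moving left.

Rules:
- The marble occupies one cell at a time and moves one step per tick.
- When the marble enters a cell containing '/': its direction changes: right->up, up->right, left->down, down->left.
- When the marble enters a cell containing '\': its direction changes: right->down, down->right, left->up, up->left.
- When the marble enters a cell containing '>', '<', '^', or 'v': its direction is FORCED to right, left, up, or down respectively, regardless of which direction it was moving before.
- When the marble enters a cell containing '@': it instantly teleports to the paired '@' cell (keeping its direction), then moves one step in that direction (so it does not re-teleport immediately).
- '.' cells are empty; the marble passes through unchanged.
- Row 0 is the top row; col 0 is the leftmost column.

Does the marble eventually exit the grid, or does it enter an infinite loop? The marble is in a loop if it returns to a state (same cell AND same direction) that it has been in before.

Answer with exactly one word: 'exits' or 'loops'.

Answer: loops

Derivation:
Step 1: enter (6,6), '.' pass, move left to (6,5)
Step 2: enter (6,5), '<' forces left->left, move left to (6,4)
Step 3: enter (6,4), '.' pass, move left to (6,3)
Step 4: enter (6,3), '.' pass, move left to (6,2)
Step 5: enter (6,2), '.' pass, move left to (6,1)
Step 6: enter (6,1), '.' pass, move left to (6,0)
Step 7: enter (6,0), '@' teleport (6,0)->(5,6), also enter (5,6), move left to (5,5)
Step 8: enter (5,5), 'v' forces left->down, move down to (6,5)
Step 9: enter (6,5), '<' forces down->left, move left to (6,4)
Step 10: at (6,4) dir=left — LOOP DETECTED (seen before)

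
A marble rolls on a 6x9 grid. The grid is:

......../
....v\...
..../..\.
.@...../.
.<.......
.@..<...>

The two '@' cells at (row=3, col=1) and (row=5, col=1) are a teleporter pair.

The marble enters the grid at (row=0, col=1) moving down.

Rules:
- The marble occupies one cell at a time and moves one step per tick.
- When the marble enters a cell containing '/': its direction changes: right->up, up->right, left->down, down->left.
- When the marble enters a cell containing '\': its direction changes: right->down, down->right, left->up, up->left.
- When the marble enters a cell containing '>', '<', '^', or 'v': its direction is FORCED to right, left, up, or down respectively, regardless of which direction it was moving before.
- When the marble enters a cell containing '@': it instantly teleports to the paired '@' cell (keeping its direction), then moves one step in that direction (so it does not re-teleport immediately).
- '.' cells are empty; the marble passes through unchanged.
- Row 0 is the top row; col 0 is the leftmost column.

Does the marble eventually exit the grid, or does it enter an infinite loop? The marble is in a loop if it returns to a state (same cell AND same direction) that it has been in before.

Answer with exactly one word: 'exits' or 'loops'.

Answer: exits

Derivation:
Step 1: enter (0,1), '.' pass, move down to (1,1)
Step 2: enter (1,1), '.' pass, move down to (2,1)
Step 3: enter (2,1), '.' pass, move down to (3,1)
Step 4: enter (3,1), '@' teleport (3,1)->(5,1), also enter (5,1), move down to (6,1)
Step 5: at (6,1) — EXIT via bottom edge, pos 1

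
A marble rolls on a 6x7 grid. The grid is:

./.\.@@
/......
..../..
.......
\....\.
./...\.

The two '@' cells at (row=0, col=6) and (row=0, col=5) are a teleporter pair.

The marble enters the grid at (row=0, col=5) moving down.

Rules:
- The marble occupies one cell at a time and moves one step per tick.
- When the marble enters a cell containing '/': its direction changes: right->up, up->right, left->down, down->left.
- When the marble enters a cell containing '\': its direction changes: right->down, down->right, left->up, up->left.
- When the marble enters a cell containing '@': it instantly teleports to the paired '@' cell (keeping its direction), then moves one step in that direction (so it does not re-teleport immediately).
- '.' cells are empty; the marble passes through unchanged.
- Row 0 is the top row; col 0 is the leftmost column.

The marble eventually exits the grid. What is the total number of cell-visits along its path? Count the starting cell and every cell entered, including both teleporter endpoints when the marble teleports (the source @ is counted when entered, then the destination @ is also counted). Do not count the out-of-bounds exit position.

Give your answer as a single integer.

Step 1: enter (0,5), '@' teleport (0,5)->(0,6), also enter (0,6), move down to (1,6)
Step 2: enter (1,6), '.' pass, move down to (2,6)
Step 3: enter (2,6), '.' pass, move down to (3,6)
Step 4: enter (3,6), '.' pass, move down to (4,6)
Step 5: enter (4,6), '.' pass, move down to (5,6)
Step 6: enter (5,6), '.' pass, move down to (6,6)
Step 7: at (6,6) — EXIT via bottom edge, pos 6
Path length (cell visits): 7

Answer: 7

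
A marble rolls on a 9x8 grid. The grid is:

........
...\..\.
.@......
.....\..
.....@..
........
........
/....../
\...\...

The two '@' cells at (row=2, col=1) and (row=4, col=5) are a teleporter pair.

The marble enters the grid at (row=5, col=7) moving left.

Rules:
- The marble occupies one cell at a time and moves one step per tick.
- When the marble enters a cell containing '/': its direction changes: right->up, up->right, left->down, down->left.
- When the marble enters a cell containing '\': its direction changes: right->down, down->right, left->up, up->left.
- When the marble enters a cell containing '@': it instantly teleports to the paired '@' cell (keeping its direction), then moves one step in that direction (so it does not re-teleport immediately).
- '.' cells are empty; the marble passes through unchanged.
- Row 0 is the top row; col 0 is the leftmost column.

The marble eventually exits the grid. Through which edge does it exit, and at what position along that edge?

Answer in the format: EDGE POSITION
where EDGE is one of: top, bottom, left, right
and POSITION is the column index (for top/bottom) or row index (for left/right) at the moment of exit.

Step 1: enter (5,7), '.' pass, move left to (5,6)
Step 2: enter (5,6), '.' pass, move left to (5,5)
Step 3: enter (5,5), '.' pass, move left to (5,4)
Step 4: enter (5,4), '.' pass, move left to (5,3)
Step 5: enter (5,3), '.' pass, move left to (5,2)
Step 6: enter (5,2), '.' pass, move left to (5,1)
Step 7: enter (5,1), '.' pass, move left to (5,0)
Step 8: enter (5,0), '.' pass, move left to (5,-1)
Step 9: at (5,-1) — EXIT via left edge, pos 5

Answer: left 5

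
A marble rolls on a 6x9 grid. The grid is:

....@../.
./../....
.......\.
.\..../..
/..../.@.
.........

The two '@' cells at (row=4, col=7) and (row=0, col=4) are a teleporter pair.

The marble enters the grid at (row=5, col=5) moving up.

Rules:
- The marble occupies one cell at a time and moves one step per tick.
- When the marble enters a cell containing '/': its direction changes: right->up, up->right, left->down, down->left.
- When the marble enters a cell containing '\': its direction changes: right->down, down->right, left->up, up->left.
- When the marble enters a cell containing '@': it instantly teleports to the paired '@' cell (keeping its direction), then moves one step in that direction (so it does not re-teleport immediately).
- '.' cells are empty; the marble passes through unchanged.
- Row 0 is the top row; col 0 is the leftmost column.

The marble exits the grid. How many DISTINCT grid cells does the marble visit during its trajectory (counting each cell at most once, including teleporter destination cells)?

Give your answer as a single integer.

Answer: 8

Derivation:
Step 1: enter (5,5), '.' pass, move up to (4,5)
Step 2: enter (4,5), '/' deflects up->right, move right to (4,6)
Step 3: enter (4,6), '.' pass, move right to (4,7)
Step 4: enter (4,7), '@' teleport (4,7)->(0,4), also enter (0,4), move right to (0,5)
Step 5: enter (0,5), '.' pass, move right to (0,6)
Step 6: enter (0,6), '.' pass, move right to (0,7)
Step 7: enter (0,7), '/' deflects right->up, move up to (-1,7)
Step 8: at (-1,7) — EXIT via top edge, pos 7
Distinct cells visited: 8 (path length 8)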